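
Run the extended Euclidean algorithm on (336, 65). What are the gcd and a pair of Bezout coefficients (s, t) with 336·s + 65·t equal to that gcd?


Euclidean algorithm on (336, 65) — divide until remainder is 0:
  336 = 5 · 65 + 11
  65 = 5 · 11 + 10
  11 = 1 · 10 + 1
  10 = 10 · 1 + 0
gcd(336, 65) = 1.
Track Bezout coefficients alongside the remainders: start with r₀ = 336 = a·1 + b·0 (s = 1, t = 0) and r₁ = 65 = a·0 + b·1 (s = 0, t = 1); each new remainder r_{k+1} = r_{k-1} − q_k·r_k inherits s_{k+1} = s_{k-1} − q_k·s_k, t_{k+1} = t_{k-1} − q_k·t_k, so r_k = a·s_k + b·t_k at every step:
  q = 5: r = 11, s = 1 − 5·0 = 1, t = 0 − 5·1 = -5  (check: 336·1 + 65·(-5) = 11)
  q = 5: r = 10, s = 0 − 5·1 = -5, t = 1 − 5·(-5) = 26  (check: 336·(-5) + 65·26 = 10)
  q = 1: r = 1, s = 1 − 1·(-5) = 6, t = -5 − 1·26 = -31  (check: 336·6 + 65·(-31) = 1)
The row with r = 1 (the gcd) gives the Bezout coefficients s = 6, t = -31.
Result: 336 · (6) + 65 · (-31) = 1.

gcd(336, 65) = 1; s = 6, t = -31 (check: 336·6 + 65·(-31) = 1).


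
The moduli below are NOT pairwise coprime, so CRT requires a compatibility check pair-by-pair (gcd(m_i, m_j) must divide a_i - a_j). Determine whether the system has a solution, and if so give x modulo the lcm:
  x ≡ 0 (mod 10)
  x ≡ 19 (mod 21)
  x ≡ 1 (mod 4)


Moduli 10, 21, 4 are not pairwise coprime, so CRT works modulo lcm(m_i) when all pairwise compatibility conditions hold.
Pairwise compatibility: gcd(m_i, m_j) must divide a_i - a_j for every pair.
Merge one congruence at a time:
  Start: x ≡ 0 (mod 10).
  Combine with x ≡ 19 (mod 21): gcd(10, 21) = 1; 19 - 0 = 19, which IS divisible by 1, so compatible.
    Write x = 0 + 10·t and substitute into x ≡ 19 (mod 21): 10·t ≡ 19 − 0 = 19 (mod 21).
    The inverse of 10 mod 21 is 19 (since 10·19 = 190 = 9·21 + 1), so t ≡ 19·19 = 361 ≡ 4 (mod 21).
    Then x = 0 + 10·4 = 40, valid modulo lcm(10, 21) = 210: x ≡ 40 (mod 210).
  Combine with x ≡ 1 (mod 4): gcd(210, 4) = 2, and 1 - 40 = -39 is NOT divisible by 2.
    ⇒ system is inconsistent (no integer solution).

No solution (the system is inconsistent).


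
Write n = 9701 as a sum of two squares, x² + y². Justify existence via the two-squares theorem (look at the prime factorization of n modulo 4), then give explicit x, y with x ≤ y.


Step 1: Factor n = 9701 = 89 · 109.
Step 2: Check the mod-4 condition on each prime factor: 89 ≡ 1 (mod 4), exponent 1; 109 ≡ 1 (mod 4), exponent 1.
All primes ≡ 3 (mod 4) appear to even exponent (or don't appear), so by the two-squares theorem n IS expressible as a sum of two squares.
Step 3: Build a representation. Here n = 89 · 109 is a product of primes ≡ 1 (mod 4). Each prime p ≡ 1 (mod 4) is itself a sum of two squares; find a² by testing p − a² for a perfect square:
  89: 89 − 1² = 88, 89 − 2² = 85, 89 − 3² = 80, 89 − 4² = 73, 89 − 5² = 64 = 8² ⇒ 89 = 5² + 8².
  109: 109 − 1² = 108, 109 − 2² = 105, 109 − 3² = 100 = 10² ⇒ 109 = 3² + 10².
  Combine using the Brahmagupta–Fibonacci identity (a² + b²)(c² + d²) = (ac − bd)² + (ad + bc)² = (ac + bd)² + (ad − bc)²:
  89 · 109 = 9701: from (5² + 8²)(3² + 10²), take (5·3 − 8·10, 5·10 + 8·3) = (15 − 80, 50 + 24) = (-65, 74); dropping signs (only squares matter) gives (65, 74); check 65² + 74² = 4225 + 5476 = 9701 ✓.
Step 4: Order so x ≤ y and verify: 65² + 74² = 4225 + 5476 = 9701 = n. ✓

n = 9701 = 65² + 74² (one valid representation with x ≤ y).


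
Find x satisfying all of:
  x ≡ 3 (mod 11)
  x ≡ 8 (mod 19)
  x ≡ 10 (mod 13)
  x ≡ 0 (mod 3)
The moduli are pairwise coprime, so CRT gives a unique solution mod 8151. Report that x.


Product of moduli M = 11 · 19 · 13 · 3 = 8151.
Merge one congruence at a time:
  Start: x ≡ 3 (mod 11).
  Combine with x ≡ 8 (mod 19); new modulus lcm = 209.
    Write x = 3 + 11·t and substitute into x ≡ 8 (mod 19): 11·t ≡ 8 − 3 = 5 (mod 19).
    The inverse of 11 mod 19 is 7 (since 11·7 = 77 = 4·19 + 1), so t ≡ 7·5 = 35 ≡ 16 (mod 19).
    Then x = 3 + 11·16 = 179, valid modulo lcm(11, 19) = 209: x ≡ 179 (mod 209).
  Combine with x ≡ 10 (mod 13); new modulus lcm = 2717.
    Write x = 179 + 209·t and substitute into x ≡ 10 (mod 13): 209·t ≡ 10 − 179 = -169 (mod 13).
    Reduce coefficients mod 13: 1·t ≡ 0 (mod 13).
    So t ≡ 0 (mod 13).
    Then x = 179 + 209·0 = 179, valid modulo lcm(209, 13) = 2717: x ≡ 179 (mod 2717).
  Combine with x ≡ 0 (mod 3); new modulus lcm = 8151.
    Write x = 179 + 2717·t and substitute into x ≡ 0 (mod 3): 2717·t ≡ 0 − 179 = -179 (mod 3).
    Reduce coefficients mod 3: 2·t ≡ 1 (mod 3).
    The inverse of 2 mod 3 is 2 (since 2·2 = 4 = 1·3 + 1), so t ≡ 2·1 = 2 ≡ 2 (mod 3).
    Then x = 179 + 2717·2 = 5613, valid modulo lcm(2717, 3) = 8151: x ≡ 5613 (mod 8151).
Verify against each original: 5613 mod 11 = 3, 5613 mod 19 = 8, 5613 mod 13 = 10, 5613 mod 3 = 0.

x ≡ 5613 (mod 8151).


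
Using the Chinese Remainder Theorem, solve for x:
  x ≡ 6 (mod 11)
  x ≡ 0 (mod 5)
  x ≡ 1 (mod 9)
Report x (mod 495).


Moduli 11, 5, 9 are pairwise coprime; by CRT there is a unique solution modulo M = 11 · 5 · 9 = 495.
Solve pairwise, accumulating the modulus:
  Start with x ≡ 6 (mod 11).
  Combine with x ≡ 0 (mod 5): since gcd(11, 5) = 1, we get a unique residue mod 55.
    Write x = 6 + 11·t and substitute into x ≡ 0 (mod 5): 11·t ≡ 0 − 6 = -6 (mod 5).
    Reduce coefficients mod 5: 1·t ≡ 4 (mod 5).
    So t ≡ 4 (mod 5).
    Then x = 6 + 11·4 = 50, valid modulo lcm(11, 5) = 55: x ≡ 50 (mod 55).
  Combine with x ≡ 1 (mod 9): since gcd(55, 9) = 1, we get a unique residue mod 495.
    Write x = 50 + 55·t and substitute into x ≡ 1 (mod 9): 55·t ≡ 1 − 50 = -49 (mod 9).
    Reduce coefficients mod 9: 1·t ≡ 5 (mod 9).
    So t ≡ 5 (mod 9).
    Then x = 50 + 55·5 = 325, valid modulo lcm(55, 9) = 495: x ≡ 325 (mod 495).
Verify: 325 mod 11 = 6 ✓, 325 mod 5 = 0 ✓, 325 mod 9 = 1 ✓.

x ≡ 325 (mod 495).


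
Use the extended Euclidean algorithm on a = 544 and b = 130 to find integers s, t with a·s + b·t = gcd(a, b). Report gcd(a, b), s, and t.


Euclidean algorithm on (544, 130) — divide until remainder is 0:
  544 = 4 · 130 + 24
  130 = 5 · 24 + 10
  24 = 2 · 10 + 4
  10 = 2 · 4 + 2
  4 = 2 · 2 + 0
gcd(544, 130) = 2.
Track Bezout coefficients alongside the remainders: start with r₀ = 544 = a·1 + b·0 (s = 1, t = 0) and r₁ = 130 = a·0 + b·1 (s = 0, t = 1); each new remainder r_{k+1} = r_{k-1} − q_k·r_k inherits s_{k+1} = s_{k-1} − q_k·s_k, t_{k+1} = t_{k-1} − q_k·t_k, so r_k = a·s_k + b·t_k at every step:
  q = 4: r = 24, s = 1 − 4·0 = 1, t = 0 − 4·1 = -4  (check: 544·1 + 130·(-4) = 24)
  q = 5: r = 10, s = 0 − 5·1 = -5, t = 1 − 5·(-4) = 21  (check: 544·(-5) + 130·21 = 10)
  q = 2: r = 4, s = 1 − 2·(-5) = 11, t = -4 − 2·21 = -46  (check: 544·11 + 130·(-46) = 4)
  q = 2: r = 2, s = -5 − 2·11 = -27, t = 21 − 2·(-46) = 113  (check: 544·(-27) + 130·113 = 2)
The row with r = 2 (the gcd) gives the Bezout coefficients s = -27, t = 113.
Result: 544 · (-27) + 130 · (113) = 2.

gcd(544, 130) = 2; s = -27, t = 113 (check: 544·(-27) + 130·113 = 2).


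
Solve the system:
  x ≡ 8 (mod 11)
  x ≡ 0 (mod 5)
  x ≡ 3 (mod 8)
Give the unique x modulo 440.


Moduli 11, 5, 8 are pairwise coprime; by CRT there is a unique solution modulo M = 11 · 5 · 8 = 440.
Solve pairwise, accumulating the modulus:
  Start with x ≡ 8 (mod 11).
  Combine with x ≡ 0 (mod 5): since gcd(11, 5) = 1, we get a unique residue mod 55.
    Write x = 8 + 11·t and substitute into x ≡ 0 (mod 5): 11·t ≡ 0 − 8 = -8 (mod 5).
    Reduce coefficients mod 5: 1·t ≡ 2 (mod 5).
    So t ≡ 2 (mod 5).
    Then x = 8 + 11·2 = 30, valid modulo lcm(11, 5) = 55: x ≡ 30 (mod 55).
  Combine with x ≡ 3 (mod 8): since gcd(55, 8) = 1, we get a unique residue mod 440.
    Write x = 30 + 55·t and substitute into x ≡ 3 (mod 8): 55·t ≡ 3 − 30 = -27 (mod 8).
    Reduce coefficients mod 8: 7·t ≡ 5 (mod 8).
    The inverse of 7 mod 8 is 7 (since 7·7 = 49 = 6·8 + 1), so t ≡ 7·5 = 35 ≡ 3 (mod 8).
    Then x = 30 + 55·3 = 195, valid modulo lcm(55, 8) = 440: x ≡ 195 (mod 440).
Verify: 195 mod 11 = 8 ✓, 195 mod 5 = 0 ✓, 195 mod 8 = 3 ✓.

x ≡ 195 (mod 440).


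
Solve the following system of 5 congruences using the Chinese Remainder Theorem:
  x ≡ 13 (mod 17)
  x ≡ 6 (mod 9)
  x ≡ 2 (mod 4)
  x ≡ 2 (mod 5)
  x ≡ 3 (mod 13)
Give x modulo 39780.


Product of moduli M = 17 · 9 · 4 · 5 · 13 = 39780.
Merge one congruence at a time:
  Start: x ≡ 13 (mod 17).
  Combine with x ≡ 6 (mod 9); new modulus lcm = 153.
    Write x = 13 + 17·t and substitute into x ≡ 6 (mod 9): 17·t ≡ 6 − 13 = -7 (mod 9).
    Reduce coefficients mod 9: 8·t ≡ 2 (mod 9).
    The inverse of 8 mod 9 is 8 (since 8·8 = 64 = 7·9 + 1), so t ≡ 8·2 = 16 ≡ 7 (mod 9).
    Then x = 13 + 17·7 = 132, valid modulo lcm(17, 9) = 153: x ≡ 132 (mod 153).
  Combine with x ≡ 2 (mod 4); new modulus lcm = 612.
    Write x = 132 + 153·t and substitute into x ≡ 2 (mod 4): 153·t ≡ 2 − 132 = -130 (mod 4).
    Reduce coefficients mod 4: 1·t ≡ 2 (mod 4).
    So t ≡ 2 (mod 4).
    Then x = 132 + 153·2 = 438, valid modulo lcm(153, 4) = 612: x ≡ 438 (mod 612).
  Combine with x ≡ 2 (mod 5); new modulus lcm = 3060.
    Write x = 438 + 612·t and substitute into x ≡ 2 (mod 5): 612·t ≡ 2 − 438 = -436 (mod 5).
    Reduce coefficients mod 5: 2·t ≡ 4 (mod 5).
    The inverse of 2 mod 5 is 3 (since 2·3 = 6 = 1·5 + 1), so t ≡ 3·4 = 12 ≡ 2 (mod 5).
    Then x = 438 + 612·2 = 1662, valid modulo lcm(612, 5) = 3060: x ≡ 1662 (mod 3060).
  Combine with x ≡ 3 (mod 13); new modulus lcm = 39780.
    Write x = 1662 + 3060·t and substitute into x ≡ 3 (mod 13): 3060·t ≡ 3 − 1662 = -1659 (mod 13).
    Reduce coefficients mod 13: 5·t ≡ 5 (mod 13).
    The inverse of 5 mod 13 is 8 (since 5·8 = 40 = 3·13 + 1), so t ≡ 8·5 = 40 ≡ 1 (mod 13).
    Then x = 1662 + 3060·1 = 4722, valid modulo lcm(3060, 13) = 39780: x ≡ 4722 (mod 39780).
Verify against each original: 4722 mod 17 = 13, 4722 mod 9 = 6, 4722 mod 4 = 2, 4722 mod 5 = 2, 4722 mod 13 = 3.

x ≡ 4722 (mod 39780).


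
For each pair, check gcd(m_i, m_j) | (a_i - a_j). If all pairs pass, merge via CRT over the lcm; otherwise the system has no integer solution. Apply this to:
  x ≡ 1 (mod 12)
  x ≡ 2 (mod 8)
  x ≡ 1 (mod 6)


Moduli 12, 8, 6 are not pairwise coprime, so CRT works modulo lcm(m_i) when all pairwise compatibility conditions hold.
Pairwise compatibility: gcd(m_i, m_j) must divide a_i - a_j for every pair.
Merge one congruence at a time:
  Start: x ≡ 1 (mod 12).
  Combine with x ≡ 2 (mod 8): gcd(12, 8) = 4, and 2 - 1 = 1 is NOT divisible by 4.
    ⇒ system is inconsistent (no integer solution).

No solution (the system is inconsistent).


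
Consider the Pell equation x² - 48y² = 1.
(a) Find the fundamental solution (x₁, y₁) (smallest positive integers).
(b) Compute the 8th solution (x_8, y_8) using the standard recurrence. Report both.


Step 1: Find the fundamental solution (x₁, y₁) of x² - 48y² = 1.
  Expand √48 as a continued fraction. a₀ = ⌊√48⌋ = 6; iterate m_{k+1} = d_k·a_k − m_k, d_{k+1} = (48 − m_{k+1}²)/d_k, a_{k+1} = ⌊(a₀ + m_{k+1})/d_{k+1}⌋ (starting m₀ = 0, d₀ = 1), with convergents p_k = a_k·p_{k-1} + p_{k-2}, q_k = a_k·q_{k-1} + q_{k-2} (p₋₁ = 1, q₋₁ = 0):
  k = 0: a₀ = 6; p₀/q₀ = 6/1; p₀² − 48·q₀² = 36 − 48 = -12.
  k = 1: m = 6, d = 12, a = ⌊(6 + 6)/12⌋ = 1; p/q = (1·6 + 1)/(1·1 + 0) = 7/1; p² − 48·q² = 49 − 48 = 1.
  The first convergent with p² − 48·q² = 1 gives the fundamental solution (x₁, y₁) = (7, 1).
Step 2: Apply the recurrence (x_{n+1}, y_{n+1}) = (x₁x_n + 48y₁y_n, x₁y_n + y₁x_n) repeatedly.
  From (x_1, y_1) = (7, 1): x_2 = 7·7 + 48·1·1 = 97; y_2 = 7·1 + 1·7 = 14.
  From (x_2, y_2) = (97, 14): x_3 = 7·97 + 48·1·14 = 1351; y_3 = 7·14 + 1·97 = 195.
  From (x_3, y_3) = (1351, 195): x_4 = 7·1351 + 48·1·195 = 18817; y_4 = 7·195 + 1·1351 = 2716.
  From (x_4, y_4) = (18817, 2716): x_5 = 7·18817 + 48·1·2716 = 262087; y_5 = 7·2716 + 1·18817 = 37829.
  From (x_5, y_5) = (262087, 37829): x_6 = 7·262087 + 48·1·37829 = 3650401; y_6 = 7·37829 + 1·262087 = 526890.
  From (x_6, y_6) = (3650401, 526890): x_7 = 7·3650401 + 48·1·526890 = 50843527; y_7 = 7·526890 + 1·3650401 = 7338631.
  From (x_7, y_7) = (50843527, 7338631): x_8 = 7·50843527 + 48·1·7338631 = 708158977; y_8 = 7·7338631 + 1·50843527 = 102213944.
Step 3: Verify x_8² - 48·y_8² = 501489136705686529 - 501489136705686528 = 1 (should be 1). ✓

(x_1, y_1) = (7, 1); (x_8, y_8) = (708158977, 102213944).


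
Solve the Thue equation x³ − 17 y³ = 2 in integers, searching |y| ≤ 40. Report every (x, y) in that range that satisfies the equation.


The equation is x³ - 17y³ = 2. For fixed y, x³ = 17·y³ + 2, so a solution requires the RHS to be a perfect cube.
Strategy: iterate y from -40 to 40, compute RHS = 17·y³ + 2, and check whether it is a (positive or negative) perfect cube.
Check small values of y:
  y = 0: RHS = 2 is not a perfect cube.
  y = 1: RHS = 19 is not a perfect cube.
  y = -1: RHS = -15 is not a perfect cube.
  y = 2: RHS = 138 is not a perfect cube.
  y = -2: RHS = -134 is not a perfect cube.
  y = 3: RHS = 461 is not a perfect cube.
  y = -3: RHS = -457 is not a perfect cube.
Continuing the search up to |y| = 40 finds no solutions either.
No (x, y) in the scanned range satisfies the equation.

No integer solutions with |y| ≤ 40.


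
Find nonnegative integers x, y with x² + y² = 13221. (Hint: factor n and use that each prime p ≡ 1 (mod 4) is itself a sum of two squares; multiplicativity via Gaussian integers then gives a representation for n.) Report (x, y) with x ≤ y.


Step 1: Factor n = 13221 = 3^2 · 13 · 113.
Step 2: Check the mod-4 condition on each prime factor: 3 ≡ 3 (mod 4), exponent 2 (must be even); 13 ≡ 1 (mod 4), exponent 1; 113 ≡ 1 (mod 4), exponent 1.
All primes ≡ 3 (mod 4) appear to even exponent (or don't appear), so by the two-squares theorem n IS expressible as a sum of two squares.
Step 3: Build a representation. Group n = k² · m with k = 3 and m = 13 · 113 = 1469 (a product of primes ≡ 1 (mod 4)); a representation of m scales to one of n via (k·x)² + (k·y)² = k²(x² + y²). Each prime p ≡ 1 (mod 4) is itself a sum of two squares; find a² by testing p − a² for a perfect square:
  13: 13 − 1² = 12, 13 − 2² = 9 = 3² ⇒ 13 = 2² + 3².
  113: 113 − 1² = 112, 113 − 2² = 109, 113 − 3² = 104, 113 − 4² = 97, 113 − 5² = 88, 113 − 6² = 77, 113 − 7² = 64 = 8² ⇒ 113 = 7² + 8².
  Combine using the Brahmagupta–Fibonacci identity (a² + b²)(c² + d²) = (ac − bd)² + (ad + bc)² = (ac + bd)² + (ad − bc)²:
  13 · 113 = 1469: from (2² + 3²)(7² + 8²), take (2·7 − 3·8, 2·8 + 3·7) = (14 − 24, 16 + 21) = (-10, 37); dropping signs (only squares matter) gives (10, 37); check 10² + 37² = 100 + 1369 = 1469 ✓.
  Scale by k = 3: (3·10, 3·37) = (30, 111).
Step 4: Order so x ≤ y and verify: 30² + 111² = 900 + 12321 = 13221 = n. ✓

n = 13221 = 30² + 111² (one valid representation with x ≤ y).


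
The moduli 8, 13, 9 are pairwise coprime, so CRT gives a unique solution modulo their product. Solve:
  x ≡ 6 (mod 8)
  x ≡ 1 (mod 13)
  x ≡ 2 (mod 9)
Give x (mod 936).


Moduli 8, 13, 9 are pairwise coprime; by CRT there is a unique solution modulo M = 8 · 13 · 9 = 936.
Solve pairwise, accumulating the modulus:
  Start with x ≡ 6 (mod 8).
  Combine with x ≡ 1 (mod 13): since gcd(8, 13) = 1, we get a unique residue mod 104.
    Write x = 6 + 8·t and substitute into x ≡ 1 (mod 13): 8·t ≡ 1 − 6 = -5 (mod 13).
    Reduce coefficients mod 13: 8·t ≡ 8 (mod 13).
    The inverse of 8 mod 13 is 5 (since 8·5 = 40 = 3·13 + 1), so t ≡ 5·8 = 40 ≡ 1 (mod 13).
    Then x = 6 + 8·1 = 14, valid modulo lcm(8, 13) = 104: x ≡ 14 (mod 104).
  Combine with x ≡ 2 (mod 9): since gcd(104, 9) = 1, we get a unique residue mod 936.
    Write x = 14 + 104·t and substitute into x ≡ 2 (mod 9): 104·t ≡ 2 − 14 = -12 (mod 9).
    Reduce coefficients mod 9: 5·t ≡ 6 (mod 9).
    The inverse of 5 mod 9 is 2 (since 5·2 = 10 = 1·9 + 1), so t ≡ 2·6 = 12 ≡ 3 (mod 9).
    Then x = 14 + 104·3 = 326, valid modulo lcm(104, 9) = 936: x ≡ 326 (mod 936).
Verify: 326 mod 8 = 6 ✓, 326 mod 13 = 1 ✓, 326 mod 9 = 2 ✓.

x ≡ 326 (mod 936).


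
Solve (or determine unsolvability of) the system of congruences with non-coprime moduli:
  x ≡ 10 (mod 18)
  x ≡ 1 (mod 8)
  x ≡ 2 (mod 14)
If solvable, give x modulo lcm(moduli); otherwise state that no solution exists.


Moduli 18, 8, 14 are not pairwise coprime, so CRT works modulo lcm(m_i) when all pairwise compatibility conditions hold.
Pairwise compatibility: gcd(m_i, m_j) must divide a_i - a_j for every pair.
Merge one congruence at a time:
  Start: x ≡ 10 (mod 18).
  Combine with x ≡ 1 (mod 8): gcd(18, 8) = 2, and 1 - 10 = -9 is NOT divisible by 2.
    ⇒ system is inconsistent (no integer solution).

No solution (the system is inconsistent).


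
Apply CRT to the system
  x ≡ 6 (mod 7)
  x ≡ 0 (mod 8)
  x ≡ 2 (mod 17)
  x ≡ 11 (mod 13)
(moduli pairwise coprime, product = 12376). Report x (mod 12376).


Product of moduli M = 7 · 8 · 17 · 13 = 12376.
Merge one congruence at a time:
  Start: x ≡ 6 (mod 7).
  Combine with x ≡ 0 (mod 8); new modulus lcm = 56.
    Write x = 6 + 7·t and substitute into x ≡ 0 (mod 8): 7·t ≡ 0 − 6 = -6 (mod 8).
    Reduce coefficients mod 8: 7·t ≡ 2 (mod 8).
    The inverse of 7 mod 8 is 7 (since 7·7 = 49 = 6·8 + 1), so t ≡ 7·2 = 14 ≡ 6 (mod 8).
    Then x = 6 + 7·6 = 48, valid modulo lcm(7, 8) = 56: x ≡ 48 (mod 56).
  Combine with x ≡ 2 (mod 17); new modulus lcm = 952.
    Write x = 48 + 56·t and substitute into x ≡ 2 (mod 17): 56·t ≡ 2 − 48 = -46 (mod 17).
    Reduce coefficients mod 17: 5·t ≡ 5 (mod 17).
    The inverse of 5 mod 17 is 7 (since 5·7 = 35 = 2·17 + 1), so t ≡ 7·5 = 35 ≡ 1 (mod 17).
    Then x = 48 + 56·1 = 104, valid modulo lcm(56, 17) = 952: x ≡ 104 (mod 952).
  Combine with x ≡ 11 (mod 13); new modulus lcm = 12376.
    Write x = 104 + 952·t and substitute into x ≡ 11 (mod 13): 952·t ≡ 11 − 104 = -93 (mod 13).
    Reduce coefficients mod 13: 3·t ≡ 11 (mod 13).
    The inverse of 3 mod 13 is 9 (since 3·9 = 27 = 2·13 + 1), so t ≡ 9·11 = 99 ≡ 8 (mod 13).
    Then x = 104 + 952·8 = 7720, valid modulo lcm(952, 13) = 12376: x ≡ 7720 (mod 12376).
Verify against each original: 7720 mod 7 = 6, 7720 mod 8 = 0, 7720 mod 17 = 2, 7720 mod 13 = 11.

x ≡ 7720 (mod 12376).


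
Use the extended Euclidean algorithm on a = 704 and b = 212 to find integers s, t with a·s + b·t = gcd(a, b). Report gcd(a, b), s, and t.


Euclidean algorithm on (704, 212) — divide until remainder is 0:
  704 = 3 · 212 + 68
  212 = 3 · 68 + 8
  68 = 8 · 8 + 4
  8 = 2 · 4 + 0
gcd(704, 212) = 4.
Track Bezout coefficients alongside the remainders: start with r₀ = 704 = a·1 + b·0 (s = 1, t = 0) and r₁ = 212 = a·0 + b·1 (s = 0, t = 1); each new remainder r_{k+1} = r_{k-1} − q_k·r_k inherits s_{k+1} = s_{k-1} − q_k·s_k, t_{k+1} = t_{k-1} − q_k·t_k, so r_k = a·s_k + b·t_k at every step:
  q = 3: r = 68, s = 1 − 3·0 = 1, t = 0 − 3·1 = -3  (check: 704·1 + 212·(-3) = 68)
  q = 3: r = 8, s = 0 − 3·1 = -3, t = 1 − 3·(-3) = 10  (check: 704·(-3) + 212·10 = 8)
  q = 8: r = 4, s = 1 − 8·(-3) = 25, t = -3 − 8·10 = -83  (check: 704·25 + 212·(-83) = 4)
The row with r = 4 (the gcd) gives the Bezout coefficients s = 25, t = -83.
Result: 704 · (25) + 212 · (-83) = 4.

gcd(704, 212) = 4; s = 25, t = -83 (check: 704·25 + 212·(-83) = 4).


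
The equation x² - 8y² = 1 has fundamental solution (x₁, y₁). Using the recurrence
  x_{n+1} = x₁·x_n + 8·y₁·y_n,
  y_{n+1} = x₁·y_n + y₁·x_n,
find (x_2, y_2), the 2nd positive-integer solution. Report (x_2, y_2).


Step 1: Find the fundamental solution (x₁, y₁) of x² - 8y² = 1.
  Expand √8 as a continued fraction. a₀ = ⌊√8⌋ = 2; iterate m_{k+1} = d_k·a_k − m_k, d_{k+1} = (8 − m_{k+1}²)/d_k, a_{k+1} = ⌊(a₀ + m_{k+1})/d_{k+1}⌋ (starting m₀ = 0, d₀ = 1), with convergents p_k = a_k·p_{k-1} + p_{k-2}, q_k = a_k·q_{k-1} + q_{k-2} (p₋₁ = 1, q₋₁ = 0):
  k = 0: a₀ = 2; p₀/q₀ = 2/1; p₀² − 8·q₀² = 4 − 8 = -4.
  k = 1: m = 2, d = 4, a = ⌊(2 + 2)/4⌋ = 1; p/q = (1·2 + 1)/(1·1 + 0) = 3/1; p² − 8·q² = 9 − 8 = 1.
  The first convergent with p² − 8·q² = 1 gives the fundamental solution (x₁, y₁) = (3, 1).
Step 2: Apply the recurrence (x_{n+1}, y_{n+1}) = (x₁x_n + 8y₁y_n, x₁y_n + y₁x_n) repeatedly.
  From (x_1, y_1) = (3, 1): x_2 = 3·3 + 8·1·1 = 17; y_2 = 3·1 + 1·3 = 6.
Step 3: Verify x_2² - 8·y_2² = 289 - 288 = 1 (should be 1). ✓

(x_1, y_1) = (3, 1); (x_2, y_2) = (17, 6).


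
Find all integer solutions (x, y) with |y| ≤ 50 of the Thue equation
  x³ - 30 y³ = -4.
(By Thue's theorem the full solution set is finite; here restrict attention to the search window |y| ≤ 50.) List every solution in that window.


The equation is x³ - 30y³ = -4. For fixed y, x³ = 30·y³ − 4, so a solution requires the RHS to be a perfect cube.
Strategy: iterate y from -50 to 50, compute RHS = 30·y³ − 4, and check whether it is a (positive or negative) perfect cube.
Check small values of y:
  y = 0: RHS = -4 is not a perfect cube.
  y = 1: RHS = 26 is not a perfect cube.
  y = -1: RHS = -34 is not a perfect cube.
  y = 2: RHS = 236 is not a perfect cube.
  y = -2: RHS = -244 is not a perfect cube.
  y = 3: RHS = 806 is not a perfect cube.
  y = -3: RHS = -814 is not a perfect cube.
Continuing the search up to |y| = 50 finds no solutions either.
No (x, y) in the scanned range satisfies the equation.

No integer solutions with |y| ≤ 50.


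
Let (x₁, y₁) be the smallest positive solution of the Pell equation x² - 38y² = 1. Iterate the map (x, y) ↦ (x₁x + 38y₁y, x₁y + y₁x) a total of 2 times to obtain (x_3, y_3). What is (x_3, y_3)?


Step 1: Find the fundamental solution (x₁, y₁) of x² - 38y² = 1.
  Expand √38 as a continued fraction. a₀ = ⌊√38⌋ = 6; iterate m_{k+1} = d_k·a_k − m_k, d_{k+1} = (38 − m_{k+1}²)/d_k, a_{k+1} = ⌊(a₀ + m_{k+1})/d_{k+1}⌋ (starting m₀ = 0, d₀ = 1), with convergents p_k = a_k·p_{k-1} + p_{k-2}, q_k = a_k·q_{k-1} + q_{k-2} (p₋₁ = 1, q₋₁ = 0):
  k = 0: a₀ = 6; p₀/q₀ = 6/1; p₀² − 38·q₀² = 36 − 38 = -2.
  k = 1: m = 6, d = 2, a = ⌊(6 + 6)/2⌋ = 6; p/q = (6·6 + 1)/(6·1 + 0) = 37/6; p² − 38·q² = 1369 − 1368 = 1.
  The first convergent with p² − 38·q² = 1 gives the fundamental solution (x₁, y₁) = (37, 6).
Step 2: Apply the recurrence (x_{n+1}, y_{n+1}) = (x₁x_n + 38y₁y_n, x₁y_n + y₁x_n) repeatedly.
  From (x_1, y_1) = (37, 6): x_2 = 37·37 + 38·6·6 = 2737; y_2 = 37·6 + 6·37 = 444.
  From (x_2, y_2) = (2737, 444): x_3 = 37·2737 + 38·6·444 = 202501; y_3 = 37·444 + 6·2737 = 32850.
Step 3: Verify x_3² - 38·y_3² = 41006655001 - 41006655000 = 1 (should be 1). ✓

(x_1, y_1) = (37, 6); (x_3, y_3) = (202501, 32850).


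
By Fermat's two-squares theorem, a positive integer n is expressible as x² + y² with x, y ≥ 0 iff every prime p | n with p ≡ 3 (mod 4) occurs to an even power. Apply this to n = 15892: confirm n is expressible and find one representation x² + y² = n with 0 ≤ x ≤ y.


Step 1: Factor n = 15892 = 2^2 · 29 · 137.
Step 2: Check the mod-4 condition on each prime factor: 2 = 2 (special); 29 ≡ 1 (mod 4), exponent 1; 137 ≡ 1 (mod 4), exponent 1.
All primes ≡ 3 (mod 4) appear to even exponent (or don't appear), so by the two-squares theorem n IS expressible as a sum of two squares.
Step 3: Build a representation. Group n = k² · m with k = 2 and m = 29 · 137 = 3973 (a product of primes ≡ 1 (mod 4)); a representation of m scales to one of n via (k·x)² + (k·y)² = k²(x² + y²). Each prime p ≡ 1 (mod 4) is itself a sum of two squares; find a² by testing p − a² for a perfect square:
  29: 29 − 1² = 28, 29 − 2² = 25 = 5² ⇒ 29 = 2² + 5².
  137: 137 − 1² = 136, 137 − 2² = 133, 137 − 3² = 128, 137 − 4² = 121 = 11² ⇒ 137 = 4² + 11².
  Combine using the Brahmagupta–Fibonacci identity (a² + b²)(c² + d²) = (ac − bd)² + (ad + bc)² = (ac + bd)² + (ad − bc)²:
  29 · 137 = 3973: from (2² + 5²)(4² + 11²), take (2·4 − 5·11, 2·11 + 5·4) = (8 − 55, 22 + 20) = (-47, 42); dropping signs (only squares matter) gives (47, 42); check 47² + 42² = 2209 + 1764 = 3973 ✓.
  Scale by k = 2: (2·47, 2·42) = (94, 84).
Step 4: Order so x ≤ y and verify: 84² + 94² = 7056 + 8836 = 15892 = n. ✓

n = 15892 = 84² + 94² (one valid representation with x ≤ y).


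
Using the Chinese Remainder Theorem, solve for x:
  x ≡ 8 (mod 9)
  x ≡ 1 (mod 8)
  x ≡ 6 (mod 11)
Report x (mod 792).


Moduli 9, 8, 11 are pairwise coprime; by CRT there is a unique solution modulo M = 9 · 8 · 11 = 792.
Solve pairwise, accumulating the modulus:
  Start with x ≡ 8 (mod 9).
  Combine with x ≡ 1 (mod 8): since gcd(9, 8) = 1, we get a unique residue mod 72.
    Write x = 8 + 9·t and substitute into x ≡ 1 (mod 8): 9·t ≡ 1 − 8 = -7 (mod 8).
    Reduce coefficients mod 8: 1·t ≡ 1 (mod 8).
    So t ≡ 1 (mod 8).
    Then x = 8 + 9·1 = 17, valid modulo lcm(9, 8) = 72: x ≡ 17 (mod 72).
  Combine with x ≡ 6 (mod 11): since gcd(72, 11) = 1, we get a unique residue mod 792.
    Write x = 17 + 72·t and substitute into x ≡ 6 (mod 11): 72·t ≡ 6 − 17 = -11 (mod 11).
    Reduce coefficients mod 11: 6·t ≡ 0 (mod 11).
    The inverse of 6 mod 11 is 2 (since 6·2 = 12 = 1·11 + 1), so t ≡ 2·0 = 0 ≡ 0 (mod 11).
    Then x = 17 + 72·0 = 17, valid modulo lcm(72, 11) = 792: x ≡ 17 (mod 792).
Verify: 17 mod 9 = 8 ✓, 17 mod 8 = 1 ✓, 17 mod 11 = 6 ✓.

x ≡ 17 (mod 792).


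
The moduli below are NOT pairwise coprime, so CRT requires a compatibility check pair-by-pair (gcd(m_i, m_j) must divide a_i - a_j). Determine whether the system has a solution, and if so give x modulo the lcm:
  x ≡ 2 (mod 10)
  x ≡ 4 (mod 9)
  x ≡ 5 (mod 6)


Moduli 10, 9, 6 are not pairwise coprime, so CRT works modulo lcm(m_i) when all pairwise compatibility conditions hold.
Pairwise compatibility: gcd(m_i, m_j) must divide a_i - a_j for every pair.
Merge one congruence at a time:
  Start: x ≡ 2 (mod 10).
  Combine with x ≡ 4 (mod 9): gcd(10, 9) = 1; 4 - 2 = 2, which IS divisible by 1, so compatible.
    Write x = 2 + 10·t and substitute into x ≡ 4 (mod 9): 10·t ≡ 4 − 2 = 2 (mod 9).
    Reduce coefficients mod 9: 1·t ≡ 2 (mod 9).
    So t ≡ 2 (mod 9).
    Then x = 2 + 10·2 = 22, valid modulo lcm(10, 9) = 90: x ≡ 22 (mod 90).
  Combine with x ≡ 5 (mod 6): gcd(90, 6) = 6, and 5 - 22 = -17 is NOT divisible by 6.
    ⇒ system is inconsistent (no integer solution).

No solution (the system is inconsistent).


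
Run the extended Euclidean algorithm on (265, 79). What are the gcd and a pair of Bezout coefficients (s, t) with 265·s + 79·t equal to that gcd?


Euclidean algorithm on (265, 79) — divide until remainder is 0:
  265 = 3 · 79 + 28
  79 = 2 · 28 + 23
  28 = 1 · 23 + 5
  23 = 4 · 5 + 3
  5 = 1 · 3 + 2
  3 = 1 · 2 + 1
  2 = 2 · 1 + 0
gcd(265, 79) = 1.
Track Bezout coefficients alongside the remainders: start with r₀ = 265 = a·1 + b·0 (s = 1, t = 0) and r₁ = 79 = a·0 + b·1 (s = 0, t = 1); each new remainder r_{k+1} = r_{k-1} − q_k·r_k inherits s_{k+1} = s_{k-1} − q_k·s_k, t_{k+1} = t_{k-1} − q_k·t_k, so r_k = a·s_k + b·t_k at every step:
  q = 3: r = 28, s = 1 − 3·0 = 1, t = 0 − 3·1 = -3  (check: 265·1 + 79·(-3) = 28)
  q = 2: r = 23, s = 0 − 2·1 = -2, t = 1 − 2·(-3) = 7  (check: 265·(-2) + 79·7 = 23)
  q = 1: r = 5, s = 1 − 1·(-2) = 3, t = -3 − 1·7 = -10  (check: 265·3 + 79·(-10) = 5)
  q = 4: r = 3, s = -2 − 4·3 = -14, t = 7 − 4·(-10) = 47  (check: 265·(-14) + 79·47 = 3)
  q = 1: r = 2, s = 3 − 1·(-14) = 17, t = -10 − 1·47 = -57  (check: 265·17 + 79·(-57) = 2)
  q = 1: r = 1, s = -14 − 1·17 = -31, t = 47 − 1·(-57) = 104  (check: 265·(-31) + 79·104 = 1)
The row with r = 1 (the gcd) gives the Bezout coefficients s = -31, t = 104.
Result: 265 · (-31) + 79 · (104) = 1.

gcd(265, 79) = 1; s = -31, t = 104 (check: 265·(-31) + 79·104 = 1).


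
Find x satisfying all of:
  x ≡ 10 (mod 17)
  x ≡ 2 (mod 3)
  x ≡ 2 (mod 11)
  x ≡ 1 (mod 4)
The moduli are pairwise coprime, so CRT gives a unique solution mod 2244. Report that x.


Product of moduli M = 17 · 3 · 11 · 4 = 2244.
Merge one congruence at a time:
  Start: x ≡ 10 (mod 17).
  Combine with x ≡ 2 (mod 3); new modulus lcm = 51.
    Write x = 10 + 17·t and substitute into x ≡ 2 (mod 3): 17·t ≡ 2 − 10 = -8 (mod 3).
    Reduce coefficients mod 3: 2·t ≡ 1 (mod 3).
    The inverse of 2 mod 3 is 2 (since 2·2 = 4 = 1·3 + 1), so t ≡ 2·1 = 2 ≡ 2 (mod 3).
    Then x = 10 + 17·2 = 44, valid modulo lcm(17, 3) = 51: x ≡ 44 (mod 51).
  Combine with x ≡ 2 (mod 11); new modulus lcm = 561.
    Write x = 44 + 51·t and substitute into x ≡ 2 (mod 11): 51·t ≡ 2 − 44 = -42 (mod 11).
    Reduce coefficients mod 11: 7·t ≡ 2 (mod 11).
    The inverse of 7 mod 11 is 8 (since 7·8 = 56 = 5·11 + 1), so t ≡ 8·2 = 16 ≡ 5 (mod 11).
    Then x = 44 + 51·5 = 299, valid modulo lcm(51, 11) = 561: x ≡ 299 (mod 561).
  Combine with x ≡ 1 (mod 4); new modulus lcm = 2244.
    Write x = 299 + 561·t and substitute into x ≡ 1 (mod 4): 561·t ≡ 1 − 299 = -298 (mod 4).
    Reduce coefficients mod 4: 1·t ≡ 2 (mod 4).
    So t ≡ 2 (mod 4).
    Then x = 299 + 561·2 = 1421, valid modulo lcm(561, 4) = 2244: x ≡ 1421 (mod 2244).
Verify against each original: 1421 mod 17 = 10, 1421 mod 3 = 2, 1421 mod 11 = 2, 1421 mod 4 = 1.

x ≡ 1421 (mod 2244).


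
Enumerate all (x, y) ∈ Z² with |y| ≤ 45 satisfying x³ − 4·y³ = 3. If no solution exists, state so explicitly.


The equation is x³ - 4y³ = 3. For fixed y, x³ = 4·y³ + 3, so a solution requires the RHS to be a perfect cube.
Strategy: iterate y from -45 to 45, compute RHS = 4·y³ + 3, and check whether it is a (positive or negative) perfect cube.
Check small values of y:
  y = 0: RHS = 3 is not a perfect cube.
  y = 1: RHS = 7 is not a perfect cube.
  y = -1: RHS = -1 = (-1)³ ⇒ x = -1 works.
  y = 2: RHS = 35 is not a perfect cube.
  y = -2: RHS = -29 is not a perfect cube.
  y = 3: RHS = 111 is not a perfect cube.
  y = -3: RHS = -105 is not a perfect cube.
Continuing the search up to |y| = 45 finds no further solutions beyond those listed.
Collected solutions: (-1, -1).

Solutions (with |y| ≤ 45): (-1, -1).


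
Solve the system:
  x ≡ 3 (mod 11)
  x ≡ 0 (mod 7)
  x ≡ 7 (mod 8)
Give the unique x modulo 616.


Moduli 11, 7, 8 are pairwise coprime; by CRT there is a unique solution modulo M = 11 · 7 · 8 = 616.
Solve pairwise, accumulating the modulus:
  Start with x ≡ 3 (mod 11).
  Combine with x ≡ 0 (mod 7): since gcd(11, 7) = 1, we get a unique residue mod 77.
    Write x = 3 + 11·t and substitute into x ≡ 0 (mod 7): 11·t ≡ 0 − 3 = -3 (mod 7).
    Reduce coefficients mod 7: 4·t ≡ 4 (mod 7).
    The inverse of 4 mod 7 is 2 (since 4·2 = 8 = 1·7 + 1), so t ≡ 2·4 = 8 ≡ 1 (mod 7).
    Then x = 3 + 11·1 = 14, valid modulo lcm(11, 7) = 77: x ≡ 14 (mod 77).
  Combine with x ≡ 7 (mod 8): since gcd(77, 8) = 1, we get a unique residue mod 616.
    Write x = 14 + 77·t and substitute into x ≡ 7 (mod 8): 77·t ≡ 7 − 14 = -7 (mod 8).
    Reduce coefficients mod 8: 5·t ≡ 1 (mod 8).
    The inverse of 5 mod 8 is 5 (since 5·5 = 25 = 3·8 + 1), so t ≡ 5·1 = 5 ≡ 5 (mod 8).
    Then x = 14 + 77·5 = 399, valid modulo lcm(77, 8) = 616: x ≡ 399 (mod 616).
Verify: 399 mod 11 = 3 ✓, 399 mod 7 = 0 ✓, 399 mod 8 = 7 ✓.

x ≡ 399 (mod 616).


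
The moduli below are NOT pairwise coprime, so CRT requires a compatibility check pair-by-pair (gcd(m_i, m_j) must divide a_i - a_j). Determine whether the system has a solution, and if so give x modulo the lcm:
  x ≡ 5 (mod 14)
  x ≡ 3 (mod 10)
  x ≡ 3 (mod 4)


Moduli 14, 10, 4 are not pairwise coprime, so CRT works modulo lcm(m_i) when all pairwise compatibility conditions hold.
Pairwise compatibility: gcd(m_i, m_j) must divide a_i - a_j for every pair.
Merge one congruence at a time:
  Start: x ≡ 5 (mod 14).
  Combine with x ≡ 3 (mod 10): gcd(14, 10) = 2; 3 - 5 = -2, which IS divisible by 2, so compatible.
    Write x = 5 + 14·t and substitute into x ≡ 3 (mod 10): 14·t ≡ 3 − 5 = -2 (mod 10).
    Divide the congruence (and modulus) by g = 2: 7·t ≡ -1 (mod 5).
    Reduce coefficients mod 5: 2·t ≡ 4 (mod 5).
    The inverse of 2 mod 5 is 3 (since 2·3 = 6 = 1·5 + 1), so t ≡ 3·4 = 12 ≡ 2 (mod 5).
    Then x = 5 + 14·2 = 33, valid modulo lcm(14, 10) = 70: x ≡ 33 (mod 70).
  Combine with x ≡ 3 (mod 4): gcd(70, 4) = 2; 3 - 33 = -30, which IS divisible by 2, so compatible.
    Write x = 33 + 70·t and substitute into x ≡ 3 (mod 4): 70·t ≡ 3 − 33 = -30 (mod 4).
    Divide the congruence (and modulus) by g = 2: 35·t ≡ -15 (mod 2).
    Reduce coefficients mod 2: 1·t ≡ 1 (mod 2).
    So t ≡ 1 (mod 2).
    Then x = 33 + 70·1 = 103, valid modulo lcm(70, 4) = 140: x ≡ 103 (mod 140).
Verify: 103 mod 14 = 5, 103 mod 10 = 3, 103 mod 4 = 3.

x ≡ 103 (mod 140).


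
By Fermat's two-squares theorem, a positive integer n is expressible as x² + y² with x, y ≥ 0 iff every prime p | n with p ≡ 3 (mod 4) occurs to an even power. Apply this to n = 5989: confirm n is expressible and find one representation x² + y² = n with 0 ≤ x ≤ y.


Step 1: Factor n = 5989 = 53 · 113.
Step 2: Check the mod-4 condition on each prime factor: 53 ≡ 1 (mod 4), exponent 1; 113 ≡ 1 (mod 4), exponent 1.
All primes ≡ 3 (mod 4) appear to even exponent (or don't appear), so by the two-squares theorem n IS expressible as a sum of two squares.
Step 3: Build a representation. Here n = 53 · 113 is a product of primes ≡ 1 (mod 4). Each prime p ≡ 1 (mod 4) is itself a sum of two squares; find a² by testing p − a² for a perfect square:
  53: 53 − 1² = 52, 53 − 2² = 49 = 7² ⇒ 53 = 2² + 7².
  113: 113 − 1² = 112, 113 − 2² = 109, 113 − 3² = 104, 113 − 4² = 97, 113 − 5² = 88, 113 − 6² = 77, 113 − 7² = 64 = 8² ⇒ 113 = 7² + 8².
  Combine using the Brahmagupta–Fibonacci identity (a² + b²)(c² + d²) = (ac − bd)² + (ad + bc)² = (ac + bd)² + (ad − bc)²:
  53 · 113 = 5989: from (2² + 7²)(7² + 8²), take (2·7 − 7·8, 2·8 + 7·7) = (14 − 56, 16 + 49) = (-42, 65); dropping signs (only squares matter) gives (42, 65); check 42² + 65² = 1764 + 4225 = 5989 ✓.
Step 4: Order so x ≤ y and verify: 42² + 65² = 1764 + 4225 = 5989 = n. ✓

n = 5989 = 42² + 65² (one valid representation with x ≤ y).


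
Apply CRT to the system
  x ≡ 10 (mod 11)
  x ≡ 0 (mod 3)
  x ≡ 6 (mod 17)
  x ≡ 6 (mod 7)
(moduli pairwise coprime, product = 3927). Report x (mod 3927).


Product of moduli M = 11 · 3 · 17 · 7 = 3927.
Merge one congruence at a time:
  Start: x ≡ 10 (mod 11).
  Combine with x ≡ 0 (mod 3); new modulus lcm = 33.
    Write x = 10 + 11·t and substitute into x ≡ 0 (mod 3): 11·t ≡ 0 − 10 = -10 (mod 3).
    Reduce coefficients mod 3: 2·t ≡ 2 (mod 3).
    The inverse of 2 mod 3 is 2 (since 2·2 = 4 = 1·3 + 1), so t ≡ 2·2 = 4 ≡ 1 (mod 3).
    Then x = 10 + 11·1 = 21, valid modulo lcm(11, 3) = 33: x ≡ 21 (mod 33).
  Combine with x ≡ 6 (mod 17); new modulus lcm = 561.
    Write x = 21 + 33·t and substitute into x ≡ 6 (mod 17): 33·t ≡ 6 − 21 = -15 (mod 17).
    Reduce coefficients mod 17: 16·t ≡ 2 (mod 17).
    The inverse of 16 mod 17 is 16 (since 16·16 = 256 = 15·17 + 1), so t ≡ 16·2 = 32 ≡ 15 (mod 17).
    Then x = 21 + 33·15 = 516, valid modulo lcm(33, 17) = 561: x ≡ 516 (mod 561).
  Combine with x ≡ 6 (mod 7); new modulus lcm = 3927.
    Write x = 516 + 561·t and substitute into x ≡ 6 (mod 7): 561·t ≡ 6 − 516 = -510 (mod 7).
    Reduce coefficients mod 7: 1·t ≡ 1 (mod 7).
    So t ≡ 1 (mod 7).
    Then x = 516 + 561·1 = 1077, valid modulo lcm(561, 7) = 3927: x ≡ 1077 (mod 3927).
Verify against each original: 1077 mod 11 = 10, 1077 mod 3 = 0, 1077 mod 17 = 6, 1077 mod 7 = 6.

x ≡ 1077 (mod 3927).


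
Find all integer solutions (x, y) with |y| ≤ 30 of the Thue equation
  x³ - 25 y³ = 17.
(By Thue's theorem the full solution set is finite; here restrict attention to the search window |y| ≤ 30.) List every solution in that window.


The equation is x³ - 25y³ = 17. For fixed y, x³ = 25·y³ + 17, so a solution requires the RHS to be a perfect cube.
Strategy: iterate y from -30 to 30, compute RHS = 25·y³ + 17, and check whether it is a (positive or negative) perfect cube.
Check small values of y:
  y = 0: RHS = 17 is not a perfect cube.
  y = 1: RHS = 42 is not a perfect cube.
  y = -1: RHS = -8 = (-2)³ ⇒ x = -2 works.
  y = 2: RHS = 217 is not a perfect cube.
  y = -2: RHS = -183 is not a perfect cube.
  y = 3: RHS = 692 is not a perfect cube.
  y = -3: RHS = -658 is not a perfect cube.
Continuing the search up to |y| = 30 finds no further solutions beyond those listed.
Collected solutions: (-2, -1).

Solutions (with |y| ≤ 30): (-2, -1).


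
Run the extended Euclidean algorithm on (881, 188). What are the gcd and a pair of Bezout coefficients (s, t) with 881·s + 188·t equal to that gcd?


Euclidean algorithm on (881, 188) — divide until remainder is 0:
  881 = 4 · 188 + 129
  188 = 1 · 129 + 59
  129 = 2 · 59 + 11
  59 = 5 · 11 + 4
  11 = 2 · 4 + 3
  4 = 1 · 3 + 1
  3 = 3 · 1 + 0
gcd(881, 188) = 1.
Track Bezout coefficients alongside the remainders: start with r₀ = 881 = a·1 + b·0 (s = 1, t = 0) and r₁ = 188 = a·0 + b·1 (s = 0, t = 1); each new remainder r_{k+1} = r_{k-1} − q_k·r_k inherits s_{k+1} = s_{k-1} − q_k·s_k, t_{k+1} = t_{k-1} − q_k·t_k, so r_k = a·s_k + b·t_k at every step:
  q = 4: r = 129, s = 1 − 4·0 = 1, t = 0 − 4·1 = -4  (check: 881·1 + 188·(-4) = 129)
  q = 1: r = 59, s = 0 − 1·1 = -1, t = 1 − 1·(-4) = 5  (check: 881·(-1) + 188·5 = 59)
  q = 2: r = 11, s = 1 − 2·(-1) = 3, t = -4 − 2·5 = -14  (check: 881·3 + 188·(-14) = 11)
  q = 5: r = 4, s = -1 − 5·3 = -16, t = 5 − 5·(-14) = 75  (check: 881·(-16) + 188·75 = 4)
  q = 2: r = 3, s = 3 − 2·(-16) = 35, t = -14 − 2·75 = -164  (check: 881·35 + 188·(-164) = 3)
  q = 1: r = 1, s = -16 − 1·35 = -51, t = 75 − 1·(-164) = 239  (check: 881·(-51) + 188·239 = 1)
The row with r = 1 (the gcd) gives the Bezout coefficients s = -51, t = 239.
Result: 881 · (-51) + 188 · (239) = 1.

gcd(881, 188) = 1; s = -51, t = 239 (check: 881·(-51) + 188·239 = 1).


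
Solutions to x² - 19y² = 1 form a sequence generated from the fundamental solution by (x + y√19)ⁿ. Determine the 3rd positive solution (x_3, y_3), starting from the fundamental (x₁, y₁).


Step 1: Find the fundamental solution (x₁, y₁) of x² - 19y² = 1.
  Expand √19 as a continued fraction. a₀ = ⌊√19⌋ = 4; iterate m_{k+1} = d_k·a_k − m_k, d_{k+1} = (19 − m_{k+1}²)/d_k, a_{k+1} = ⌊(a₀ + m_{k+1})/d_{k+1}⌋ (starting m₀ = 0, d₀ = 1), with convergents p_k = a_k·p_{k-1} + p_{k-2}, q_k = a_k·q_{k-1} + q_{k-2} (p₋₁ = 1, q₋₁ = 0):
  k = 0: a₀ = 4; p₀/q₀ = 4/1; p₀² − 19·q₀² = 16 − 19 = -3.
  k = 1: m = 4, d = 3, a = ⌊(4 + 4)/3⌋ = 2; p/q = (2·4 + 1)/(2·1 + 0) = 9/2; p² − 19·q² = 81 − 76 = 5.
  k = 2: m = 2, d = 5, a = ⌊(4 + 2)/5⌋ = 1; p/q = (1·9 + 4)/(1·2 + 1) = 13/3; p² − 19·q² = 169 − 171 = -2.
  k = 3: m = 3, d = 2, a = ⌊(4 + 3)/2⌋ = 3; p/q = (3·13 + 9)/(3·3 + 2) = 48/11; p² − 19·q² = 2304 − 2299 = 5.
  k = 4: m = 3, d = 5, a = ⌊(4 + 3)/5⌋ = 1; p/q = (1·48 + 13)/(1·11 + 3) = 61/14; p² − 19·q² = 3721 − 3724 = -3.
  k = 5: m = 2, d = 3, a = ⌊(4 + 2)/3⌋ = 2; p/q = (2·61 + 48)/(2·14 + 11) = 170/39; p² − 19·q² = 28900 − 28899 = 1.
  The first convergent with p² − 19·q² = 1 gives the fundamental solution (x₁, y₁) = (170, 39).
Step 2: Apply the recurrence (x_{n+1}, y_{n+1}) = (x₁x_n + 19y₁y_n, x₁y_n + y₁x_n) repeatedly.
  From (x_1, y_1) = (170, 39): x_2 = 170·170 + 19·39·39 = 57799; y_2 = 170·39 + 39·170 = 13260.
  From (x_2, y_2) = (57799, 13260): x_3 = 170·57799 + 19·39·13260 = 19651490; y_3 = 170·13260 + 39·57799 = 4508361.
Step 3: Verify x_3² - 19·y_3² = 386181059220100 - 386181059220099 = 1 (should be 1). ✓

(x_1, y_1) = (170, 39); (x_3, y_3) = (19651490, 4508361).
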